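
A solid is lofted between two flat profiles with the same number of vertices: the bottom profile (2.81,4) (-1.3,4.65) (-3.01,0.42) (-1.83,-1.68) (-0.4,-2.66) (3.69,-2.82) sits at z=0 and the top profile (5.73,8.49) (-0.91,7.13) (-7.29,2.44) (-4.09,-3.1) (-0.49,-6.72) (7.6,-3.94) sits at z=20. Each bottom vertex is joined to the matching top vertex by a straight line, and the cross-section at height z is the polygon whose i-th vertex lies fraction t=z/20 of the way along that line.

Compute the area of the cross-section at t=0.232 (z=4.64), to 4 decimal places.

Cross-section at t=0.232: each vertex is (1-t)·p0[i] + t·p1[i].
  v1: (1-0.232)·(2.81,4) + 0.232·(5.73,8.49) = (3.4874,5.0417)
  v2: (1-0.232)·(-1.3,4.65) + 0.232·(-0.91,7.13) = (-1.2095,5.2254)
  v3: (1-0.232)·(-3.01,0.42) + 0.232·(-7.29,2.44) = (-4.0030,0.8886)
  v4: (1-0.232)·(-1.83,-1.68) + 0.232·(-4.09,-3.1) = (-2.3543,-2.0094)
  v5: (1-0.232)·(-0.4,-2.66) + 0.232·(-0.49,-6.72) = (-0.4209,-3.6019)
  v6: (1-0.232)·(3.69,-2.82) + 0.232·(7.6,-3.94) = (4.5971,-3.0798)
Shoelace sum Σ(x_i·y_{i+1} − x_{i+1}·y_i):
  i=1: 3.4874·5.2254 − -1.2095·5.0417 = +24.3211 (running +24.3211)
  i=2: -1.2095·0.8886 − -4.0030·5.2254 = +19.8421 (running +44.1632)
  i=3: -4.0030·-2.0094 − -2.3543·0.8886 = +10.1359 (running +54.2991)
  i=4: -2.3543·-3.6019 − -0.4209·-2.0094 = +7.6343 (running +61.9334)
  i=5: -0.4209·-3.0798 − 4.5971·-3.6019 = +17.8547 (running +79.7881)
  i=6: 4.5971·5.0417 − 3.4874·-3.0798 = +33.9180 (running +113.7061)
Area = |Σ|/2 = |113.7061|/2 = 56.8530

Area at t=0.232: 56.8530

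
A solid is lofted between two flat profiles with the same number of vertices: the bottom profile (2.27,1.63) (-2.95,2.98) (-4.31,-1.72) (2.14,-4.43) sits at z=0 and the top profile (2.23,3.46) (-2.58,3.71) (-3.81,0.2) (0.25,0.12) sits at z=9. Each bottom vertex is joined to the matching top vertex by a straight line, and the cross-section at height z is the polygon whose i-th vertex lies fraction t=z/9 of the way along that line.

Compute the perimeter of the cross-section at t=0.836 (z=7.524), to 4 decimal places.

Perimeter at t=0.836: 17.4289

Cross-section at t=0.836: each vertex is (1-t)·p0[i] + t·p1[i].
  v1: (1-0.836)·(2.27,1.63) + 0.836·(2.23,3.46) = (2.2366,3.1599)
  v2: (1-0.836)·(-2.95,2.98) + 0.836·(-2.58,3.71) = (-2.6407,3.5903)
  v3: (1-0.836)·(-4.31,-1.72) + 0.836·(-3.81,0.2) = (-3.8920,-0.1149)
  v4: (1-0.836)·(2.14,-4.43) + 0.836·(0.25,0.12) = (0.5600,-0.6262)
Perimeter = Σ |v_{i+1} − v_i|:
  edge 1→2: √(-4.8772² + 0.4304²) = 4.8962 (running 4.8962)
  edge 2→3: √(-1.2513² + -3.7052²) = 3.9108 (running 8.8069)
  edge 3→4: √(4.4520² + -0.5113²) = 4.4812 (running 13.2882)
  edge 4→1: √(1.6766² + 3.7861²) = 4.1407 (running 17.4289)
Perimeter = 17.4289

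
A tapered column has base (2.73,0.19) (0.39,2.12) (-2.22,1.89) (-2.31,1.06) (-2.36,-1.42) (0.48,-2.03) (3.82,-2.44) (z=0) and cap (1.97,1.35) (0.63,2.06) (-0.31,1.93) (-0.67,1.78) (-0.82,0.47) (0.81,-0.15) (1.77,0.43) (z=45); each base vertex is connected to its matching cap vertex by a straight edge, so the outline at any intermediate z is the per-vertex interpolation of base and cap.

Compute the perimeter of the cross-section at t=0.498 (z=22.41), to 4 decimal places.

Perimeter at t=0.498: 12.8058

Cross-section at t=0.498: each vertex is (1-t)·p0[i] + t·p1[i].
  v1: (1-0.498)·(2.73,0.19) + 0.498·(1.97,1.35) = (2.3515,0.7677)
  v2: (1-0.498)·(0.39,2.12) + 0.498·(0.63,2.06) = (0.5095,2.0901)
  v3: (1-0.498)·(-2.22,1.89) + 0.498·(-0.31,1.93) = (-1.2688,1.9099)
  v4: (1-0.498)·(-2.31,1.06) + 0.498·(-0.67,1.78) = (-1.4933,1.4186)
  v5: (1-0.498)·(-2.36,-1.42) + 0.498·(-0.82,0.47) = (-1.5931,-0.4788)
  v6: (1-0.498)·(0.48,-2.03) + 0.498·(0.81,-0.15) = (0.6443,-1.0938)
  v7: (1-0.498)·(3.82,-2.44) + 0.498·(1.77,0.43) = (2.7991,-1.0107)
Perimeter = Σ |v_{i+1} − v_i|:
  edge 1→2: √(-1.8420² + 1.3224²) = 2.2676 (running 2.2676)
  edge 2→3: √(-1.7783² + -0.1802²) = 1.7874 (running 4.0550)
  edge 3→4: √(-0.2245² + -0.4914²) = 0.5402 (running 4.5952)
  edge 4→5: √(-0.0998² + -1.8973²) = 1.9000 (running 6.4952)
  edge 5→6: √(2.2374² + -0.6150²) = 2.3204 (running 8.8156)
  edge 6→7: √(2.1548² + 0.0830²) = 2.1564 (running 10.9719)
  edge 7→1: √(-0.4476² + 1.7784²) = 1.8339 (running 12.8058)
Perimeter = 12.8058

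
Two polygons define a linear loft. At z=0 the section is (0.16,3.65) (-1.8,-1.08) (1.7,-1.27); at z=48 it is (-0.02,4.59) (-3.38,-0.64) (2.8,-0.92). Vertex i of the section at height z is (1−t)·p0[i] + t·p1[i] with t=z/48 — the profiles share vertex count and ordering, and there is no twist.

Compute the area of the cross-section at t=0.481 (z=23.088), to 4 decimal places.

Cross-section at t=0.481: each vertex is (1-t)·p0[i] + t·p1[i].
  v1: (1-0.481)·(0.16,3.65) + 0.481·(-0.02,4.59) = (0.0734,4.1021)
  v2: (1-0.481)·(-1.8,-1.08) + 0.481·(-3.38,-0.64) = (-2.5600,-0.8684)
  v3: (1-0.481)·(1.7,-1.27) + 0.481·(2.8,-0.92) = (2.2291,-1.1017)
Shoelace sum Σ(x_i·y_{i+1} − x_{i+1}·y_i):
  i=1: 0.0734·-0.8684 − -2.5600·4.1021 = +10.4376 (running +10.4376)
  i=2: -2.5600·-1.1017 − 2.2291·-0.8684 = +4.7559 (running +15.1935)
  i=3: 2.2291·4.1021 − 0.0734·-1.1017 = +9.2250 (running +24.4185)
Area = |Σ|/2 = |24.4185|/2 = 12.2092

Area at t=0.481: 12.2092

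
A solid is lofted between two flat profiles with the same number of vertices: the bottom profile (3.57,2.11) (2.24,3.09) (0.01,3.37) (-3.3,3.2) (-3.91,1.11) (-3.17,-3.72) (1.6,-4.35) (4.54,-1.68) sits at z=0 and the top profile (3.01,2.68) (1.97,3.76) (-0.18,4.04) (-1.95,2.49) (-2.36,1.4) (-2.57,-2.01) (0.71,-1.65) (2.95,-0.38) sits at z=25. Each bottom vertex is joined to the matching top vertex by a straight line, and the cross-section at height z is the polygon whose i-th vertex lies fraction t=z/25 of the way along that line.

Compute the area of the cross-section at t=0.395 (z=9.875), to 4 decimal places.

Area at t=0.395: 40.9120

Cross-section at t=0.395: each vertex is (1-t)·p0[i] + t·p1[i].
  v1: (1-0.395)·(3.57,2.11) + 0.395·(3.01,2.68) = (3.3488,2.3352)
  v2: (1-0.395)·(2.24,3.09) + 0.395·(1.97,3.76) = (2.1334,3.3546)
  v3: (1-0.395)·(0.01,3.37) + 0.395·(-0.18,4.04) = (-0.0650,3.6347)
  v4: (1-0.395)·(-3.3,3.2) + 0.395·(-1.95,2.49) = (-2.7668,2.9196)
  v5: (1-0.395)·(-3.91,1.11) + 0.395·(-2.36,1.4) = (-3.2977,1.2246)
  v6: (1-0.395)·(-3.17,-3.72) + 0.395·(-2.57,-2.01) = (-2.9330,-3.0446)
  v7: (1-0.395)·(1.6,-4.35) + 0.395·(0.71,-1.65) = (1.2485,-3.2835)
  v8: (1-0.395)·(4.54,-1.68) + 0.395·(2.95,-0.38) = (3.9120,-1.1665)
Shoelace sum Σ(x_i·y_{i+1} − x_{i+1}·y_i):
  i=1: 3.3488·3.3546 − 2.1334·2.3352 = +6.2524 (running +6.2524)
  i=2: 2.1334·3.6347 − -0.0650·3.3546 = +7.9722 (running +14.2246)
  i=3: -0.0650·2.9196 − -2.7668·3.6347 = +9.8663 (running +24.0908)
  i=4: -2.7668·1.2246 − -3.2977·2.9196 = +6.2399 (running +30.3307)
  i=5: -3.2977·-3.0446 − -2.9330·1.2246 = +13.6318 (running +43.9625)
  i=6: -2.9330·-3.2835 − 1.2485·-3.0446 = +13.4315 (running +57.3940)
  i=7: 1.2485·-1.1665 − 3.9120·-3.2835 = +11.3886 (running +68.7825)
  i=8: 3.9120·2.3352 − 3.3488·-1.1665 = +13.0414 (running +81.8239)
Area = |Σ|/2 = |81.8239|/2 = 40.9120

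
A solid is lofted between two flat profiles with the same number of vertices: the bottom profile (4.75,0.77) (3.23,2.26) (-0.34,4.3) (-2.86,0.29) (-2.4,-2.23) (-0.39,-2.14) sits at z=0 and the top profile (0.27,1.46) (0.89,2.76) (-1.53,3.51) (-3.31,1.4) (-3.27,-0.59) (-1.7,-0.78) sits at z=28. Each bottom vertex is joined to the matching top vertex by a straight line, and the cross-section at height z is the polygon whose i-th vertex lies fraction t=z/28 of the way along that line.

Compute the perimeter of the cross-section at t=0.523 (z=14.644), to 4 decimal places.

Cross-section at t=0.523: each vertex is (1-t)·p0[i] + t·p1[i].
  v1: (1-0.523)·(4.75,0.77) + 0.523·(0.27,1.46) = (2.4070,1.1309)
  v2: (1-0.523)·(3.23,2.26) + 0.523·(0.89,2.76) = (2.0062,2.5215)
  v3: (1-0.523)·(-0.34,4.3) + 0.523·(-1.53,3.51) = (-0.9624,3.8868)
  v4: (1-0.523)·(-2.86,0.29) + 0.523·(-3.31,1.4) = (-3.0953,0.8705)
  v5: (1-0.523)·(-2.4,-2.23) + 0.523·(-3.27,-0.59) = (-2.8550,-1.3723)
  v6: (1-0.523)·(-0.39,-2.14) + 0.523·(-1.7,-0.78) = (-1.0751,-1.4287)
Perimeter = Σ |v_{i+1} − v_i|:
  edge 1→2: √(-0.4008² + 1.3906²) = 1.4472 (running 1.4472)
  edge 2→3: √(-2.9686² + 1.3653²) = 3.2675 (running 4.7147)
  edge 3→4: √(-2.1330² + -3.0163²) = 3.6943 (running 8.4090)
  edge 4→5: √(0.2403² + -2.2428²) = 2.2557 (running 10.6646)
  edge 5→6: √(1.7799² + -0.0564²) = 1.7808 (running 12.4454)
  edge 6→1: √(3.4821² + 2.5596²) = 4.3216 (running 16.7670)
Perimeter = 16.7670

Perimeter at t=0.523: 16.7670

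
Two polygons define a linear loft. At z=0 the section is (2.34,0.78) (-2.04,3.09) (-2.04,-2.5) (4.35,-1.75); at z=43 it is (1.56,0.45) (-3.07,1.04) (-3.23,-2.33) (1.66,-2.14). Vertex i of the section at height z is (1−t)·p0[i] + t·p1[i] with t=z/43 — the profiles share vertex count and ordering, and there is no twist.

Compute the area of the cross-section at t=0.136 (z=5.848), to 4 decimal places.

Cross-section at t=0.136: each vertex is (1-t)·p0[i] + t·p1[i].
  v1: (1-0.136)·(2.34,0.78) + 0.136·(1.56,0.45) = (2.2339,0.7351)
  v2: (1-0.136)·(-2.04,3.09) + 0.136·(-3.07,1.04) = (-2.1801,2.8112)
  v3: (1-0.136)·(-2.04,-2.5) + 0.136·(-3.23,-2.33) = (-2.2018,-2.4769)
  v4: (1-0.136)·(4.35,-1.75) + 0.136·(1.66,-2.14) = (3.9842,-1.8030)
Shoelace sum Σ(x_i·y_{i+1} − x_{i+1}·y_i):
  i=1: 2.2339·2.8112 − -2.1801·0.7351 = +7.8826 (running +7.8826)
  i=2: -2.1801·-2.4769 − -2.2018·2.8112 = +11.5896 (running +19.4722)
  i=3: -2.2018·-1.8030 − 3.9842·-2.4769 = +13.8383 (running +33.3105)
  i=4: 3.9842·0.7351 − 2.2339·-1.8030 = +6.9567 (running +40.2672)
Area = |Σ|/2 = |40.2672|/2 = 20.1336

Area at t=0.136: 20.1336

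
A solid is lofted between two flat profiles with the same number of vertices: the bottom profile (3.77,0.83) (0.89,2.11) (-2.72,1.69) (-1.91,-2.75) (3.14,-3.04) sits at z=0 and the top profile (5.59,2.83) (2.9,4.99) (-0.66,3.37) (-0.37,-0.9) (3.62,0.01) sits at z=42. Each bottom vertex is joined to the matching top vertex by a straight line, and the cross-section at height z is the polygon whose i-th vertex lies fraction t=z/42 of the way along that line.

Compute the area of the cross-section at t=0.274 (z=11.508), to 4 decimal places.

Cross-section at t=0.274: each vertex is (1-t)·p0[i] + t·p1[i].
  v1: (1-0.274)·(3.77,0.83) + 0.274·(5.59,2.83) = (4.2687,1.3780)
  v2: (1-0.274)·(0.89,2.11) + 0.274·(2.9,4.99) = (1.4407,2.8991)
  v3: (1-0.274)·(-2.72,1.69) + 0.274·(-0.66,3.37) = (-2.1556,2.1503)
  v4: (1-0.274)·(-1.91,-2.75) + 0.274·(-0.37,-0.9) = (-1.4880,-2.2431)
  v5: (1-0.274)·(3.14,-3.04) + 0.274·(3.62,0.01) = (3.2715,-2.2043)
Shoelace sum Σ(x_i·y_{i+1} − x_{i+1}·y_i):
  i=1: 4.2687·2.8991 − 1.4407·1.3780 = +10.3901 (running +10.3901)
  i=2: 1.4407·2.1503 − -2.1556·2.8991 = +9.3473 (running +19.7374)
  i=3: -2.1556·-2.2431 − -1.4880·2.1503 = +8.0349 (running +27.7723)
  i=4: -1.4880·-2.2043 − 3.2715·-2.2431 = +10.6184 (running +38.3907)
  i=5: 3.2715·1.3780 − 4.2687·-2.2043 = +13.9176 (running +52.3083)
Area = |Σ|/2 = |52.3083|/2 = 26.1541

Area at t=0.274: 26.1541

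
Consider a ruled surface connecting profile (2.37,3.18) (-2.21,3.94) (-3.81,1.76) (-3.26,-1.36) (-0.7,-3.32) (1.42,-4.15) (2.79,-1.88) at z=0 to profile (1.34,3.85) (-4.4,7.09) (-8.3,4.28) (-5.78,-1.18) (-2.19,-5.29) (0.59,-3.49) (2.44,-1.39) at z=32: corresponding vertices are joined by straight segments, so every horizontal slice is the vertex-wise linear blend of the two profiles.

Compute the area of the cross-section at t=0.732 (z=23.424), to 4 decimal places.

Cross-section at t=0.732: each vertex is (1-t)·p0[i] + t·p1[i].
  v1: (1-0.732)·(2.37,3.18) + 0.732·(1.34,3.85) = (1.6160,3.6704)
  v2: (1-0.732)·(-2.21,3.94) + 0.732·(-4.4,7.09) = (-3.8131,6.2458)
  v3: (1-0.732)·(-3.81,1.76) + 0.732·(-8.3,4.28) = (-7.0967,3.6046)
  v4: (1-0.732)·(-3.26,-1.36) + 0.732·(-5.78,-1.18) = (-5.1046,-1.2282)
  v5: (1-0.732)·(-0.7,-3.32) + 0.732·(-2.19,-5.29) = (-1.7907,-4.7620)
  v6: (1-0.732)·(1.42,-4.15) + 0.732·(0.59,-3.49) = (0.8124,-3.6669)
  v7: (1-0.732)·(2.79,-1.88) + 0.732·(2.44,-1.39) = (2.5338,-1.5213)
Shoelace sum Σ(x_i·y_{i+1} − x_{i+1}·y_i):
  i=1: 1.6160·6.2458 − -3.8131·3.6704 = +24.0891 (running +24.0891)
  i=2: -3.8131·3.6046 − -7.0967·6.2458 = +30.5797 (running +54.6688)
  i=3: -7.0967·-1.2282 − -5.1046·3.6046 = +27.1168 (running +81.7856)
  i=4: -5.1046·-4.7620 − -1.7907·-1.2282 = +22.1091 (running +103.8947)
  i=5: -1.7907·-3.6669 − 0.8124·-4.7620 = +10.4351 (running +114.3298)
  i=6: 0.8124·-1.5213 − 2.5338·-3.6669 = +8.0552 (running +122.3850)
  i=7: 2.5338·3.6704 − 1.6160·-1.5213 = +11.7587 (running +134.1437)
Area = |Σ|/2 = |134.1437|/2 = 67.0718

Area at t=0.732: 67.0718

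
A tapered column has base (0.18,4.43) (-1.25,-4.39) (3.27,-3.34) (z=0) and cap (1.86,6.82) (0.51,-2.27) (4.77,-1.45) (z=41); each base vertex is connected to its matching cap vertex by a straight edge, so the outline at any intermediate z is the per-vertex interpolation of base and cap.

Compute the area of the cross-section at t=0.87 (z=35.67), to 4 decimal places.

Area at t=0.87: 18.8619

Cross-section at t=0.87: each vertex is (1-t)·p0[i] + t·p1[i].
  v1: (1-0.87)·(0.18,4.43) + 0.87·(1.86,6.82) = (1.6416,6.5093)
  v2: (1-0.87)·(-1.25,-4.39) + 0.87·(0.51,-2.27) = (0.2812,-2.5456)
  v3: (1-0.87)·(3.27,-3.34) + 0.87·(4.77,-1.45) = (4.5750,-1.6957)
Shoelace sum Σ(x_i·y_{i+1} − x_{i+1}·y_i):
  i=1: 1.6416·-2.5456 − 0.2812·6.5093 = -6.0093 (running -6.0093)
  i=2: 0.2812·-1.6957 − 4.5750·-2.5456 = +11.1693 (running +5.1600)
  i=3: 4.5750·6.5093 − 1.6416·-1.6957 = +32.5637 (running +37.7237)
Area = |Σ|/2 = |37.7237|/2 = 18.8619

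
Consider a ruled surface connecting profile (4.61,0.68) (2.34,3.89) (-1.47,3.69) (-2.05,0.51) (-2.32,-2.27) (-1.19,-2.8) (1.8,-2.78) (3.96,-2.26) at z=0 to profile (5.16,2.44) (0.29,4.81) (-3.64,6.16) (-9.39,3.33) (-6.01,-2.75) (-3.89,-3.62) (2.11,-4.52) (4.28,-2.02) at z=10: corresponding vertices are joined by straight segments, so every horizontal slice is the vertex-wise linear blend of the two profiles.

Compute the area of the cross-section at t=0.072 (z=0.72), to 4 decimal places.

Area at t=0.072: 41.3498

Cross-section at t=0.072: each vertex is (1-t)·p0[i] + t·p1[i].
  v1: (1-0.072)·(4.61,0.68) + 0.072·(5.16,2.44) = (4.6496,0.8067)
  v2: (1-0.072)·(2.34,3.89) + 0.072·(0.29,4.81) = (2.1924,3.9562)
  v3: (1-0.072)·(-1.47,3.69) + 0.072·(-3.64,6.16) = (-1.6262,3.8678)
  v4: (1-0.072)·(-2.05,0.51) + 0.072·(-9.39,3.33) = (-2.5785,0.7130)
  v5: (1-0.072)·(-2.32,-2.27) + 0.072·(-6.01,-2.75) = (-2.5857,-2.3046)
  v6: (1-0.072)·(-1.19,-2.8) + 0.072·(-3.89,-3.62) = (-1.3844,-2.8590)
  v7: (1-0.072)·(1.8,-2.78) + 0.072·(2.11,-4.52) = (1.8223,-2.9053)
  v8: (1-0.072)·(3.96,-2.26) + 0.072·(4.28,-2.02) = (3.9830,-2.2427)
Shoelace sum Σ(x_i·y_{i+1} − x_{i+1}·y_i):
  i=1: 4.6496·3.9562 − 2.1924·0.8067 = +16.6263 (running +16.6263)
  i=2: 2.1924·3.8678 − -1.6262·3.9562 = +14.9136 (running +31.5399)
  i=3: -1.6262·0.7130 − -2.5785·3.8678 = +8.8136 (running +40.3535)
  i=4: -2.5785·-2.3046 − -2.5857·0.7130 = +7.7860 (running +48.1395)
  i=5: -2.5857·-2.8590 − -1.3844·-2.3046 = +4.2021 (running +52.3416)
  i=6: -1.3844·-2.9053 − 1.8223·-2.8590 = +9.2322 (running +61.5737)
  i=7: 1.8223·-2.2427 − 3.9830·-2.9053 = +7.4849 (running +69.0586)
  i=8: 3.9830·0.8067 − 4.6496·-2.2427 = +13.6409 (running +82.6996)
Area = |Σ|/2 = |82.6996|/2 = 41.3498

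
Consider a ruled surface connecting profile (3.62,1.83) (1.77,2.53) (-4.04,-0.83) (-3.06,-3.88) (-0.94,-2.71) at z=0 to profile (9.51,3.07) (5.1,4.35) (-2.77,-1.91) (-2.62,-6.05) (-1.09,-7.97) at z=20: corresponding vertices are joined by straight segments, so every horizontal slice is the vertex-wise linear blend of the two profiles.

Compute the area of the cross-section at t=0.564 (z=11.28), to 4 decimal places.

Area at t=0.564: 41.2486

Cross-section at t=0.564: each vertex is (1-t)·p0[i] + t·p1[i].
  v1: (1-0.564)·(3.62,1.83) + 0.564·(9.51,3.07) = (6.9420,2.5294)
  v2: (1-0.564)·(1.77,2.53) + 0.564·(5.1,4.35) = (3.6481,3.5565)
  v3: (1-0.564)·(-4.04,-0.83) + 0.564·(-2.77,-1.91) = (-3.3237,-1.4391)
  v4: (1-0.564)·(-3.06,-3.88) + 0.564·(-2.62,-6.05) = (-2.8118,-5.1039)
  v5: (1-0.564)·(-0.94,-2.71) + 0.564·(-1.09,-7.97) = (-1.0246,-5.6766)
Shoelace sum Σ(x_i·y_{i+1} − x_{i+1}·y_i):
  i=1: 6.9420·3.5565 − 3.6481·2.5294 = +15.4615 (running +15.4615)
  i=2: 3.6481·-1.4391 − -3.3237·3.5565 = +6.5707 (running +22.0322)
  i=3: -3.3237·-5.1039 − -2.8118·-1.4391 = +12.9173 (running +34.9495)
  i=4: -2.8118·-5.6766 − -1.0246·-5.1039 = +10.7324 (running +45.6819)
  i=5: -1.0246·2.5294 − 6.9420·-5.6766 = +36.8154 (running +82.4973)
Area = |Σ|/2 = |82.4973|/2 = 41.2486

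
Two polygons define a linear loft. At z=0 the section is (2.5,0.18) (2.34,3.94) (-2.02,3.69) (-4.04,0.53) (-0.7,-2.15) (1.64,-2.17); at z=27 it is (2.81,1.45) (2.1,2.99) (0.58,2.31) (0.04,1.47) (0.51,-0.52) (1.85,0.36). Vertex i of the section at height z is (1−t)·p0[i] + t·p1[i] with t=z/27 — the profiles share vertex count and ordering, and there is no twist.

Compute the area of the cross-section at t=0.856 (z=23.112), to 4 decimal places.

Area at t=0.856: 7.9785

Cross-section at t=0.856: each vertex is (1-t)·p0[i] + t·p1[i].
  v1: (1-0.856)·(2.5,0.18) + 0.856·(2.81,1.45) = (2.7654,1.2671)
  v2: (1-0.856)·(2.34,3.94) + 0.856·(2.1,2.99) = (2.1346,3.1268)
  v3: (1-0.856)·(-2.02,3.69) + 0.856·(0.58,2.31) = (0.2056,2.5087)
  v4: (1-0.856)·(-4.04,0.53) + 0.856·(0.04,1.47) = (-0.5475,1.3346)
  v5: (1-0.856)·(-0.7,-2.15) + 0.856·(0.51,-0.52) = (0.3358,-0.7547)
  v6: (1-0.856)·(1.64,-2.17) + 0.856·(1.85,0.36) = (1.8198,-0.0043)
Shoelace sum Σ(x_i·y_{i+1} − x_{i+1}·y_i):
  i=1: 2.7654·3.1268 − 2.1346·1.2671 = +5.9420 (running +5.9420)
  i=2: 2.1346·2.5087 − 0.2056·3.1268 = +4.7121 (running +10.6541)
  i=3: 0.2056·1.3346 − -0.5475·2.5087 = +1.6480 (running +12.3021)
  i=4: -0.5475·-0.7547 − 0.3358·1.3346 = -0.0349 (running +12.2672)
  i=5: 0.3358·-0.0043 − 1.8198·-0.7547 = +1.3720 (running +13.6392)
  i=6: 1.8198·1.2671 − 2.7654·-0.0043 = +2.3178 (running +15.9570)
Area = |Σ|/2 = |15.9570|/2 = 7.9785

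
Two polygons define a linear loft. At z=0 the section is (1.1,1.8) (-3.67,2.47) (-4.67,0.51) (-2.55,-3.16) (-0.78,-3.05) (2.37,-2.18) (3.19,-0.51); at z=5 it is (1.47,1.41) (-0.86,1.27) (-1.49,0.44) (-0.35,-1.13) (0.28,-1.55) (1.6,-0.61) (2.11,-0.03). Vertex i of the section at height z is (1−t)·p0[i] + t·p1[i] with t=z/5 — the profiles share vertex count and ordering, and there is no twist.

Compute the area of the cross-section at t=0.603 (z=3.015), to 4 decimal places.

Area at t=0.603: 14.3877

Cross-section at t=0.603: each vertex is (1-t)·p0[i] + t·p1[i].
  v1: (1-0.603)·(1.1,1.8) + 0.603·(1.47,1.41) = (1.3231,1.5648)
  v2: (1-0.603)·(-3.67,2.47) + 0.603·(-0.86,1.27) = (-1.9756,1.7464)
  v3: (1-0.603)·(-4.67,0.51) + 0.603·(-1.49,0.44) = (-2.7525,0.4678)
  v4: (1-0.603)·(-2.55,-3.16) + 0.603·(-0.35,-1.13) = (-1.2234,-1.9359)
  v5: (1-0.603)·(-0.78,-3.05) + 0.603·(0.28,-1.55) = (-0.1408,-2.1455)
  v6: (1-0.603)·(2.37,-2.18) + 0.603·(1.6,-0.61) = (1.9057,-1.2333)
  v7: (1-0.603)·(3.19,-0.51) + 0.603·(2.11,-0.03) = (2.5388,-0.2206)
Shoelace sum Σ(x_i·y_{i+1} − x_{i+1}·y_i):
  i=1: 1.3231·1.7464 − -1.9756·1.5648 = +5.4021 (running +5.4021)
  i=2: -1.9756·0.4678 − -2.7525·1.7464 = +3.8827 (running +9.2849)
  i=3: -2.7525·-1.9359 − -1.2234·0.4678 = +5.9008 (running +15.1857)
  i=4: -1.2234·-2.1455 − -0.1408·-1.9359 = +2.3522 (running +17.5379)
  i=5: -0.1408·-1.2333 − 1.9057·-2.1455 = +4.2623 (running +21.8002)
  i=6: 1.9057·-0.2206 − 2.5388·-1.2333 = +2.7107 (running +24.5109)
  i=7: 2.5388·1.5648 − 1.3231·-0.2206 = +4.2646 (running +28.7754)
Area = |Σ|/2 = |28.7754|/2 = 14.3877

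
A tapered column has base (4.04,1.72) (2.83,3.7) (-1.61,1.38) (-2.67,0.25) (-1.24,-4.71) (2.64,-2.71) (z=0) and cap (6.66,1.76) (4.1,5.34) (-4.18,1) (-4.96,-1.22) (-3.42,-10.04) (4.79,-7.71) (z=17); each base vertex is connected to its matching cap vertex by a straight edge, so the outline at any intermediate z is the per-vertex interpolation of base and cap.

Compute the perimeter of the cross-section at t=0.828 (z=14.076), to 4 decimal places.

Perimeter at t=0.828: 39.7269

Cross-section at t=0.828: each vertex is (1-t)·p0[i] + t·p1[i].
  v1: (1-0.828)·(4.04,1.72) + 0.828·(6.66,1.76) = (6.2094,1.7531)
  v2: (1-0.828)·(2.83,3.7) + 0.828·(4.1,5.34) = (3.8816,5.0579)
  v3: (1-0.828)·(-1.61,1.38) + 0.828·(-4.18,1) = (-3.7380,1.0654)
  v4: (1-0.828)·(-2.67,0.25) + 0.828·(-4.96,-1.22) = (-4.5661,-0.9672)
  v5: (1-0.828)·(-1.24,-4.71) + 0.828·(-3.42,-10.04) = (-3.0450,-9.1232)
  v6: (1-0.828)·(2.64,-2.71) + 0.828·(4.79,-7.71) = (4.4202,-6.8500)
Perimeter = Σ |v_{i+1} − v_i|:
  edge 1→2: √(-2.3278² + 3.3048²) = 4.0423 (running 4.0423)
  edge 2→3: √(-7.6195² + -3.9926²) = 8.6022 (running 12.6445)
  edge 3→4: √(-0.8282² + -2.0325²) = 2.1948 (running 14.8393)
  edge 4→5: √(1.5211² + -8.1561²) = 8.2967 (running 23.1360)
  edge 5→6: √(7.4652² + 2.2732²) = 7.8037 (running 30.9397)
  edge 6→1: √(1.7892² + 8.6031²) = 8.7872 (running 39.7269)
Perimeter = 39.7269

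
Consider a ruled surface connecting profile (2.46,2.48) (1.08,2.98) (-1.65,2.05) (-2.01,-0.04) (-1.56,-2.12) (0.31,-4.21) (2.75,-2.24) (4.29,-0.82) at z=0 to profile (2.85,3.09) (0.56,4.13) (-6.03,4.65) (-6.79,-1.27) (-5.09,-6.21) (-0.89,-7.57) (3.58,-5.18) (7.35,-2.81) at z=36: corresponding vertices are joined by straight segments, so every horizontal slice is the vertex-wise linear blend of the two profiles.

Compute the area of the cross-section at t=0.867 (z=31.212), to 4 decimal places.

Cross-section at t=0.867: each vertex is (1-t)·p0[i] + t·p1[i].
  v1: (1-0.867)·(2.46,2.48) + 0.867·(2.85,3.09) = (2.7981,3.0089)
  v2: (1-0.867)·(1.08,2.98) + 0.867·(0.56,4.13) = (0.6292,3.9770)
  v3: (1-0.867)·(-1.65,2.05) + 0.867·(-6.03,4.65) = (-5.4475,4.3042)
  v4: (1-0.867)·(-2.01,-0.04) + 0.867·(-6.79,-1.27) = (-6.1543,-1.1064)
  v5: (1-0.867)·(-1.56,-2.12) + 0.867·(-5.09,-6.21) = (-4.6205,-5.6660)
  v6: (1-0.867)·(0.31,-4.21) + 0.867·(-0.89,-7.57) = (-0.7304,-7.1231)
  v7: (1-0.867)·(2.75,-2.24) + 0.867·(3.58,-5.18) = (3.4696,-4.7890)
  v8: (1-0.867)·(4.29,-0.82) + 0.867·(7.35,-2.81) = (6.9430,-2.5453)
Shoelace sum Σ(x_i·y_{i+1} − x_{i+1}·y_i):
  i=1: 2.7981·3.9770 − 0.6292·3.0089 = +9.2352 (running +9.2352)
  i=2: 0.6292·4.3042 − -5.4475·3.9770 = +24.3729 (running +33.6081)
  i=3: -5.4475·-1.1064 − -6.1543·4.3042 = +32.5163 (running +66.1244)
  i=4: -6.1543·-5.6660 − -4.6205·-1.1064 = +29.7580 (running +95.8824)
  i=5: -4.6205·-7.1231 − -0.7304·-5.6660 = +28.7740 (running +124.6564)
  i=6: -0.7304·-4.7890 − 3.4696·-7.1231 = +28.2123 (running +152.8687)
  i=7: 3.4696·-2.5453 − 6.9430·-4.7890 = +24.4187 (running +177.2874)
  i=8: 6.9430·3.0089 − 2.7981·-2.5453 = +28.0128 (running +205.3002)
Area = |Σ|/2 = |205.3002|/2 = 102.6501

Area at t=0.867: 102.6501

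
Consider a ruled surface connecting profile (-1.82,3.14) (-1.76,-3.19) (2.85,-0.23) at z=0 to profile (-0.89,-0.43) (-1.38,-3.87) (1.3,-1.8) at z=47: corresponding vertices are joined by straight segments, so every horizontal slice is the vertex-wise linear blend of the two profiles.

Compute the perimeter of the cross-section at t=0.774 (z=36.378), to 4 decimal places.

Cross-section at t=0.774: each vertex is (1-t)·p0[i] + t·p1[i].
  v1: (1-0.774)·(-1.82,3.14) + 0.774·(-0.89,-0.43) = (-1.1002,0.3768)
  v2: (1-0.774)·(-1.76,-3.19) + 0.774·(-1.38,-3.87) = (-1.4659,-3.7163)
  v3: (1-0.774)·(2.85,-0.23) + 0.774·(1.3,-1.8) = (1.6503,-1.4452)
Perimeter = Σ |v_{i+1} − v_i|:
  edge 1→2: √(-0.3657² + -4.0931²) = 4.1094 (running 4.1094)
  edge 2→3: √(3.1162² + 2.2711²) = 3.8560 (running 7.9654)
  edge 3→1: √(-2.7505² + 1.8220²) = 3.2992 (running 11.2646)
Perimeter = 11.2646

Perimeter at t=0.774: 11.2646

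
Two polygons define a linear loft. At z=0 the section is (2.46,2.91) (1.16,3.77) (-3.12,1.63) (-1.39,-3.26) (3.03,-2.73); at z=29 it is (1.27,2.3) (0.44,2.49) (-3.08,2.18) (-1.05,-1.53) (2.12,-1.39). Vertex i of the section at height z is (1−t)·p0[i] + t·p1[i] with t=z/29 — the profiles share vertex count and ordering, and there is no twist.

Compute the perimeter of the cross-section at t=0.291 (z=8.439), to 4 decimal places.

Cross-section at t=0.291: each vertex is (1-t)·p0[i] + t·p1[i].
  v1: (1-0.291)·(2.46,2.91) + 0.291·(1.27,2.3) = (2.1137,2.7325)
  v2: (1-0.291)·(1.16,3.77) + 0.291·(0.44,2.49) = (0.9505,3.3975)
  v3: (1-0.291)·(-3.12,1.63) + 0.291·(-3.08,2.18) = (-3.1084,1.7900)
  v4: (1-0.291)·(-1.39,-3.26) + 0.291·(-1.05,-1.53) = (-1.2911,-2.7566)
  v5: (1-0.291)·(3.03,-2.73) + 0.291·(2.12,-1.39) = (2.7652,-2.3401)
Perimeter = Σ |v_{i+1} − v_i|:
  edge 1→2: √(-1.1632² + 0.6650²) = 1.3399 (running 1.3399)
  edge 2→3: √(-4.0588² + -1.6075²) = 4.3656 (running 5.7055)
  edge 3→4: √(1.8173² + -4.5466²) = 4.8964 (running 10.6018)
  edge 4→5: √(4.0563² + 0.4165²) = 4.0776 (running 14.6794)
  edge 5→1: √(-0.6515² + 5.0726²) = 5.1142 (running 19.7936)
Perimeter = 19.7936

Perimeter at t=0.291: 19.7936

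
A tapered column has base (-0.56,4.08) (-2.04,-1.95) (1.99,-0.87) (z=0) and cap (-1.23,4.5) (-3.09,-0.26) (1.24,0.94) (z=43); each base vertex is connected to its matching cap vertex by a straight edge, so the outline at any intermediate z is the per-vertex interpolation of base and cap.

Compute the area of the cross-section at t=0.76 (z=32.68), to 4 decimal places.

Cross-section at t=0.76: each vertex is (1-t)·p0[i] + t·p1[i].
  v1: (1-0.76)·(-0.56,4.08) + 0.76·(-1.23,4.5) = (-1.0692,4.3992)
  v2: (1-0.76)·(-2.04,-1.95) + 0.76·(-3.09,-0.26) = (-2.8380,-0.6656)
  v3: (1-0.76)·(1.99,-0.87) + 0.76·(1.24,0.94) = (1.4200,0.5056)
Shoelace sum Σ(x_i·y_{i+1} − x_{i+1}·y_i):
  i=1: -1.0692·-0.6656 − -2.8380·4.3992 = +13.1966 (running +13.1966)
  i=2: -2.8380·0.5056 − 1.4200·-0.6656 = -0.4897 (running +12.7068)
  i=3: 1.4200·4.3992 − -1.0692·0.5056 = +6.7875 (running +19.4943)
Area = |Σ|/2 = |19.4943|/2 = 9.7471

Area at t=0.76: 9.7471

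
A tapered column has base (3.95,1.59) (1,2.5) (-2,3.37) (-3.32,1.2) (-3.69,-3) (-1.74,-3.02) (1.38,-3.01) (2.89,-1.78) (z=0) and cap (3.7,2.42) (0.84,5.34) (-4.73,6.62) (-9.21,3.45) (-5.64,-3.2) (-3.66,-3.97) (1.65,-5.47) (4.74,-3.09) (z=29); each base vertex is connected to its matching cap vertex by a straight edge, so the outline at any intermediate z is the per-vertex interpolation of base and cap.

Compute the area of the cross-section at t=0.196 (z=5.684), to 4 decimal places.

Area at t=0.196: 48.3010

Cross-section at t=0.196: each vertex is (1-t)·p0[i] + t·p1[i].
  v1: (1-0.196)·(3.95,1.59) + 0.196·(3.7,2.42) = (3.9010,1.7527)
  v2: (1-0.196)·(1,2.5) + 0.196·(0.84,5.34) = (0.9686,3.0566)
  v3: (1-0.196)·(-2,3.37) + 0.196·(-4.73,6.62) = (-2.5351,4.0070)
  v4: (1-0.196)·(-3.32,1.2) + 0.196·(-9.21,3.45) = (-4.4744,1.6410)
  v5: (1-0.196)·(-3.69,-3) + 0.196·(-5.64,-3.2) = (-4.0722,-3.0392)
  v6: (1-0.196)·(-1.74,-3.02) + 0.196·(-3.66,-3.97) = (-2.1163,-3.2062)
  v7: (1-0.196)·(1.38,-3.01) + 0.196·(1.65,-5.47) = (1.4329,-3.4922)
  v8: (1-0.196)·(2.89,-1.78) + 0.196·(4.74,-3.09) = (3.2526,-2.0368)
Shoelace sum Σ(x_i·y_{i+1} − x_{i+1}·y_i):
  i=1: 3.9010·3.0566 − 0.9686·1.7527 = +10.2262 (running +10.2262)
  i=2: 0.9686·4.0070 − -2.5351·3.0566 = +11.6302 (running +21.8564)
  i=3: -2.5351·1.6410 − -4.4744·4.0070 = +13.7690 (running +35.6254)
  i=4: -4.4744·-3.0392 − -4.0722·1.6410 = +20.2812 (running +55.9066)
  i=5: -4.0722·-3.2062 − -2.1163·-3.0392 = +6.6244 (running +62.5310)
  i=6: -2.1163·-3.4922 − 1.4329·-3.2062 = +11.9848 (running +74.5157)
  i=7: 1.4329·-2.0368 − 3.2526·-3.4922 = +8.4401 (running +82.9558)
  i=8: 3.2526·1.7527 − 3.9010·-2.0368 = +13.6462 (running +96.6020)
Area = |Σ|/2 = |96.6020|/2 = 48.3010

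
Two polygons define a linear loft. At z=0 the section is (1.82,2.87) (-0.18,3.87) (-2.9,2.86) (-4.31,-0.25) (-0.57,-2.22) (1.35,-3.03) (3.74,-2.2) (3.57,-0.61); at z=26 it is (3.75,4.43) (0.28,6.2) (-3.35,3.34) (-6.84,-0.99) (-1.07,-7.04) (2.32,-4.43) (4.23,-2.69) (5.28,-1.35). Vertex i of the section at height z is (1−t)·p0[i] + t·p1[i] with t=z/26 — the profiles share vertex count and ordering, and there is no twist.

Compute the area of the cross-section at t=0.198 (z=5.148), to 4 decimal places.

Area at t=0.198: 44.6672

Cross-section at t=0.198: each vertex is (1-t)·p0[i] + t·p1[i].
  v1: (1-0.198)·(1.82,2.87) + 0.198·(3.75,4.43) = (2.2021,3.1789)
  v2: (1-0.198)·(-0.18,3.87) + 0.198·(0.28,6.2) = (-0.0889,4.3313)
  v3: (1-0.198)·(-2.9,2.86) + 0.198·(-3.35,3.34) = (-2.9891,2.9550)
  v4: (1-0.198)·(-4.31,-0.25) + 0.198·(-6.84,-0.99) = (-4.8109,-0.3965)
  v5: (1-0.198)·(-0.57,-2.22) + 0.198·(-1.07,-7.04) = (-0.6690,-3.1744)
  v6: (1-0.198)·(1.35,-3.03) + 0.198·(2.32,-4.43) = (1.5421,-3.3072)
  v7: (1-0.198)·(3.74,-2.2) + 0.198·(4.23,-2.69) = (3.8370,-2.2970)
  v8: (1-0.198)·(3.57,-0.61) + 0.198·(5.28,-1.35) = (3.9086,-0.7565)
Shoelace sum Σ(x_i·y_{i+1} − x_{i+1}·y_i):
  i=1: 2.2021·4.3313 − -0.0889·3.1789 = +9.8209 (running +9.8209)
  i=2: -0.0889·2.9550 − -2.9891·4.3313 = +12.6840 (running +22.5049)
  i=3: -2.9891·-0.3965 − -4.8109·2.9550 = +15.4018 (running +37.9067)
  i=4: -4.8109·-3.1744 − -0.6690·-0.3965 = +15.0064 (running +52.9131)
  i=5: -0.6690·-3.3072 − 1.5421·-3.1744 = +7.1076 (running +60.0206)
  i=6: 1.5421·-2.2970 − 3.8370·-3.3072 = +9.1476 (running +69.1683)
  i=7: 3.8370·-0.7565 − 3.9086·-2.2970 = +6.0753 (running +75.2436)
  i=8: 3.9086·3.1789 − 2.2021·-0.7565 = +14.0909 (running +89.3345)
Area = |Σ|/2 = |89.3345|/2 = 44.6672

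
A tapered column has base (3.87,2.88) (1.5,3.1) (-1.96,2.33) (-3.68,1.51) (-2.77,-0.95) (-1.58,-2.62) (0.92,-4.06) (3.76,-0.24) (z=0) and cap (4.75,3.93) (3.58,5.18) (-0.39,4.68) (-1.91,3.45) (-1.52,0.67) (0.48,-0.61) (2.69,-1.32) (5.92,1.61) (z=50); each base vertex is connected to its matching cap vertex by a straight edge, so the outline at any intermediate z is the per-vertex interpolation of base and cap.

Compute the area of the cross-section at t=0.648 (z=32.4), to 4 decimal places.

Cross-section at t=0.648: each vertex is (1-t)·p0[i] + t·p1[i].
  v1: (1-0.648)·(3.87,2.88) + 0.648·(4.75,3.93) = (4.4402,3.5604)
  v2: (1-0.648)·(1.5,3.1) + 0.648·(3.58,5.18) = (2.8478,4.4478)
  v3: (1-0.648)·(-1.96,2.33) + 0.648·(-0.39,4.68) = (-0.9426,3.8528)
  v4: (1-0.648)·(-3.68,1.51) + 0.648·(-1.91,3.45) = (-2.5330,2.7671)
  v5: (1-0.648)·(-2.77,-0.95) + 0.648·(-1.52,0.67) = (-1.9600,0.0998)
  v6: (1-0.648)·(-1.58,-2.62) + 0.648·(0.48,-0.61) = (-0.2451,-1.3175)
  v7: (1-0.648)·(0.92,-4.06) + 0.648·(2.69,-1.32) = (2.0670,-2.2845)
  v8: (1-0.648)·(3.76,-0.24) + 0.648·(5.92,1.61) = (5.1597,0.9588)
Shoelace sum Σ(x_i·y_{i+1} − x_{i+1}·y_i):
  i=1: 4.4402·4.4478 − 2.8478·3.5604 = +9.6100 (running +9.6100)
  i=2: 2.8478·3.8528 − -0.9426·4.4478 = +15.1649 (running +24.7749)
  i=3: -0.9426·2.7671 − -2.5330·3.8528 = +7.1509 (running +31.9258)
  i=4: -2.5330·0.0998 − -1.9600·2.7671 = +5.1709 (running +37.0967)
  i=5: -1.9600·-1.3175 − -0.2451·0.0998 = +2.6068 (running +39.7034)
  i=6: -0.2451·-2.2845 − 2.0670·-1.3175 = +3.2832 (running +42.9867)
  i=7: 2.0670·0.9588 − 5.1597·-2.2845 = +13.7690 (running +56.7557)
  i=8: 5.1597·3.5604 − 4.4402·0.9588 = +14.1132 (running +70.8689)
Area = |Σ|/2 = |70.8689|/2 = 35.4344

Area at t=0.648: 35.4344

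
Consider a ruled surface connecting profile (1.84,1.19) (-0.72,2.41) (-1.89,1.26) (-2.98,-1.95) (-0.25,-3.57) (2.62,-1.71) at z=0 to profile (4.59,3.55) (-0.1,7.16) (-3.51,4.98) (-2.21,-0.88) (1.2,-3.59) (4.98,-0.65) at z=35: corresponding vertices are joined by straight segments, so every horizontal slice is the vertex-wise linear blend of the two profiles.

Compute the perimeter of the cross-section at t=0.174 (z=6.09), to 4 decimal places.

Cross-section at t=0.174: each vertex is (1-t)·p0[i] + t·p1[i].
  v1: (1-0.174)·(1.84,1.19) + 0.174·(4.59,3.55) = (2.3185,1.6006)
  v2: (1-0.174)·(-0.72,2.41) + 0.174·(-0.1,7.16) = (-0.6121,3.2365)
  v3: (1-0.174)·(-1.89,1.26) + 0.174·(-3.51,4.98) = (-2.1719,1.9073)
  v4: (1-0.174)·(-2.98,-1.95) + 0.174·(-2.21,-0.88) = (-2.8460,-1.7638)
  v5: (1-0.174)·(-0.25,-3.57) + 0.174·(1.2,-3.59) = (0.0023,-3.5735)
  v6: (1-0.174)·(2.62,-1.71) + 0.174·(4.98,-0.65) = (3.0306,-1.5256)
Perimeter = Σ |v_{i+1} − v_i|:
  edge 1→2: √(-2.9306² + 1.6359²) = 3.3563 (running 3.3563)
  edge 2→3: √(-1.5598² + -1.3292²) = 2.0493 (running 5.4056)
  edge 3→4: √(-0.6741² + -3.6711²) = 3.7325 (running 9.1381)
  edge 4→5: √(2.8483² + -1.8097²) = 3.3746 (running 12.5127)
  edge 5→6: √(3.0283² + 2.0479²) = 3.6558 (running 16.1684)
  edge 6→1: √(-0.7121² + 3.1262²) = 3.2063 (running 19.3747)
Perimeter = 19.3747

Perimeter at t=0.174: 19.3747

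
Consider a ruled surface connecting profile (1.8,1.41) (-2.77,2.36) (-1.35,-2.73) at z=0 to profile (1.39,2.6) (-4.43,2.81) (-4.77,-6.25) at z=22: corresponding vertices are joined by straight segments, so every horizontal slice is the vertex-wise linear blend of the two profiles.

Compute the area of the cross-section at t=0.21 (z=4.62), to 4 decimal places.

Area at t=0.21: 13.8958

Cross-section at t=0.21: each vertex is (1-t)·p0[i] + t·p1[i].
  v1: (1-0.21)·(1.8,1.41) + 0.21·(1.39,2.6) = (1.7139,1.6599)
  v2: (1-0.21)·(-2.77,2.36) + 0.21·(-4.43,2.81) = (-3.1186,2.4545)
  v3: (1-0.21)·(-1.35,-2.73) + 0.21·(-4.77,-6.25) = (-2.0682,-3.4692)
Shoelace sum Σ(x_i·y_{i+1} − x_{i+1}·y_i):
  i=1: 1.7139·2.4545 − -3.1186·1.6599 = +9.3833 (running +9.3833)
  i=2: -3.1186·-3.4692 − -2.0682·2.4545 = +15.8954 (running +25.2788)
  i=3: -2.0682·1.6599 − 1.7139·-3.4692 = +2.5129 (running +27.7916)
Area = |Σ|/2 = |27.7916|/2 = 13.8958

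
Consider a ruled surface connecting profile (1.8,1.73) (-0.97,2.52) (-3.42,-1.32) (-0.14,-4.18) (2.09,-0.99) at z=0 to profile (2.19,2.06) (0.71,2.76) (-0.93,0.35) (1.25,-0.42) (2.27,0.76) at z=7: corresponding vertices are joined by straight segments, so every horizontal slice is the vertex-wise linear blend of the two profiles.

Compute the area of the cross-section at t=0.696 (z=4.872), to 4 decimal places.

Area at t=0.696: 9.9822

Cross-section at t=0.696: each vertex is (1-t)·p0[i] + t·p1[i].
  v1: (1-0.696)·(1.8,1.73) + 0.696·(2.19,2.06) = (2.0714,1.9597)
  v2: (1-0.696)·(-0.97,2.52) + 0.696·(0.71,2.76) = (0.1993,2.6870)
  v3: (1-0.696)·(-3.42,-1.32) + 0.696·(-0.93,0.35) = (-1.6870,-0.1577)
  v4: (1-0.696)·(-0.14,-4.18) + 0.696·(1.25,-0.42) = (0.8274,-1.5630)
  v5: (1-0.696)·(2.09,-0.99) + 0.696·(2.27,0.76) = (2.2153,0.2280)
Shoelace sum Σ(x_i·y_{i+1} − x_{i+1}·y_i):
  i=1: 2.0714·2.6870 − 0.1993·1.9597 = +5.1755 (running +5.1755)
  i=2: 0.1993·-0.1577 − -1.6870·2.6870 = +4.5015 (running +9.6770)
  i=3: -1.6870·-1.5630 − 0.8274·-0.1577 = +2.7673 (running +12.4443)
  i=4: 0.8274·0.2280 − 2.2153·-1.5630 = +3.6512 (running +16.0955)
  i=5: 2.2153·1.9597 − 2.0714·0.2280 = +3.8690 (running +19.9645)
Area = |Σ|/2 = |19.9645|/2 = 9.9822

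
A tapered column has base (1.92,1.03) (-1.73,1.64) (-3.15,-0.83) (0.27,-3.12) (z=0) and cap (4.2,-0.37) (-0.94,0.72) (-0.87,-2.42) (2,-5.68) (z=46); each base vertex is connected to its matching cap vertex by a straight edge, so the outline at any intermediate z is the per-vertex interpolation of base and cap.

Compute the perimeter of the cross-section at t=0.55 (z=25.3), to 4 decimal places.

Cross-section at t=0.55: each vertex is (1-t)·p0[i] + t·p1[i].
  v1: (1-0.55)·(1.92,1.03) + 0.55·(4.2,-0.37) = (3.1740,0.2600)
  v2: (1-0.55)·(-1.73,1.64) + 0.55·(-0.94,0.72) = (-1.2955,1.1340)
  v3: (1-0.55)·(-3.15,-0.83) + 0.55·(-0.87,-2.42) = (-1.8960,-1.7045)
  v4: (1-0.55)·(0.27,-3.12) + 0.55·(2,-5.68) = (1.2215,-4.5280)
Perimeter = Σ |v_{i+1} − v_i|:
  edge 1→2: √(-4.4695² + 0.8740²) = 4.5542 (running 4.5542)
  edge 2→3: √(-0.6005² + -2.8385²) = 2.9013 (running 7.4555)
  edge 3→4: √(3.1175² + -2.8235²) = 4.2061 (running 11.6615)
  edge 4→1: √(1.9525² + 4.7880²) = 5.1708 (running 16.8323)
Perimeter = 16.8323

Perimeter at t=0.55: 16.8323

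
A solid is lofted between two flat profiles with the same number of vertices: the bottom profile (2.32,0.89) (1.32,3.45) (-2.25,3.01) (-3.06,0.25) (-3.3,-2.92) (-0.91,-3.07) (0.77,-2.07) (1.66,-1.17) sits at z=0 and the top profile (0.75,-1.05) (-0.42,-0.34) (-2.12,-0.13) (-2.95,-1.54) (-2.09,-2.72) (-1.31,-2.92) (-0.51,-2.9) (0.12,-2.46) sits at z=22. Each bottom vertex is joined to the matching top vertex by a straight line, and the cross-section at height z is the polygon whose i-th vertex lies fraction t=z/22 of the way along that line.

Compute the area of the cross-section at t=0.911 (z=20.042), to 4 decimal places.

Area at t=0.911: 8.5439

Cross-section at t=0.911: each vertex is (1-t)·p0[i] + t·p1[i].
  v1: (1-0.911)·(2.32,0.89) + 0.911·(0.75,-1.05) = (0.8897,-0.8773)
  v2: (1-0.911)·(1.32,3.45) + 0.911·(-0.42,-0.34) = (-0.2651,-0.0027)
  v3: (1-0.911)·(-2.25,3.01) + 0.911·(-2.12,-0.13) = (-2.1316,0.1495)
  v4: (1-0.911)·(-3.06,0.25) + 0.911·(-2.95,-1.54) = (-2.9598,-1.3807)
  v5: (1-0.911)·(-3.3,-2.92) + 0.911·(-2.09,-2.72) = (-2.1977,-2.7378)
  v6: (1-0.911)·(-0.91,-3.07) + 0.911·(-1.31,-2.92) = (-1.2744,-2.9333)
  v7: (1-0.911)·(0.77,-2.07) + 0.911·(-0.51,-2.9) = (-0.3961,-2.8261)
  v8: (1-0.911)·(1.66,-1.17) + 0.911·(0.12,-2.46) = (0.2571,-2.3452)
Shoelace sum Σ(x_i·y_{i+1} − x_{i+1}·y_i):
  i=1: 0.8897·-0.0027 − -0.2651·-0.8773 = -0.2350 (running -0.2350)
  i=2: -0.2651·0.1495 − -2.1316·-0.0027 = -0.0454 (running -0.2804)
  i=3: -2.1316·-1.3807 − -2.9598·0.1495 = +3.3854 (running +3.1050)
  i=4: -2.9598·-2.7378 − -2.1977·-1.3807 = +5.0690 (running +8.1740)
  i=5: -2.1977·-2.9333 − -1.2744·-2.7378 = +2.9575 (running +11.1316)
  i=6: -1.2744·-2.8261 − -0.3961·-2.9333 = +2.4398 (running +13.5713)
  i=7: -0.3961·-2.3452 − 0.2571·-2.8261 = +1.6554 (running +15.2267)
  i=8: 0.2571·-0.8773 − 0.8897·-2.3452 = +1.8611 (running +17.0878)
Area = |Σ|/2 = |17.0878|/2 = 8.5439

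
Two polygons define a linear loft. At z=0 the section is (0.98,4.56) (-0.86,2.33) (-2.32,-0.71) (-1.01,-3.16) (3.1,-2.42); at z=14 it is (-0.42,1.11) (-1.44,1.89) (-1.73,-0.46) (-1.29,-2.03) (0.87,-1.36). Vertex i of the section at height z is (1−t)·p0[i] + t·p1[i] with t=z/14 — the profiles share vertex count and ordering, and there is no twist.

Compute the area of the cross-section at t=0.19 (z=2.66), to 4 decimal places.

Area at t=0.19: 19.5341

Cross-section at t=0.19: each vertex is (1-t)·p0[i] + t·p1[i].
  v1: (1-0.19)·(0.98,4.56) + 0.19·(-0.42,1.11) = (0.7140,3.9045)
  v2: (1-0.19)·(-0.86,2.33) + 0.19·(-1.44,1.89) = (-0.9702,2.2464)
  v3: (1-0.19)·(-2.32,-0.71) + 0.19·(-1.73,-0.46) = (-2.2079,-0.6625)
  v4: (1-0.19)·(-1.01,-3.16) + 0.19·(-1.29,-2.03) = (-1.0632,-2.9453)
  v5: (1-0.19)·(3.1,-2.42) + 0.19·(0.87,-1.36) = (2.6763,-2.2186)
Shoelace sum Σ(x_i·y_{i+1} − x_{i+1}·y_i):
  i=1: 0.7140·2.2464 − -0.9702·3.9045 = +5.3921 (running +5.3921)
  i=2: -0.9702·-0.6625 − -2.2079·2.2464 = +5.6026 (running +10.9947)
  i=3: -2.2079·-2.9453 − -1.0632·-0.6625 = +5.7986 (running +16.7932)
  i=4: -1.0632·-2.2186 − 2.6763·-2.9453 = +10.2413 (running +27.0345)
  i=5: 2.6763·3.9045 − 0.7140·-2.2186 = +12.0337 (running +39.0682)
Area = |Σ|/2 = |39.0682|/2 = 19.5341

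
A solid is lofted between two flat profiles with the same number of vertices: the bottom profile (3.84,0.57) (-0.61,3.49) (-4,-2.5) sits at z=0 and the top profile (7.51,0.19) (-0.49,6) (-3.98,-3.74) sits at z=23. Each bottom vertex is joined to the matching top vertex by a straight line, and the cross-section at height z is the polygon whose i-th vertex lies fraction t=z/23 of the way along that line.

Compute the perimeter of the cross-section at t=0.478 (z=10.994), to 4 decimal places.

Cross-section at t=0.478: each vertex is (1-t)·p0[i] + t·p1[i].
  v1: (1-0.478)·(3.84,0.57) + 0.478·(7.51,0.19) = (5.5943,0.3884)
  v2: (1-0.478)·(-0.61,3.49) + 0.478·(-0.49,6) = (-0.5526,4.6898)
  v3: (1-0.478)·(-4,-2.5) + 0.478·(-3.98,-3.74) = (-3.9904,-3.0927)
Perimeter = Σ |v_{i+1} − v_i|:
  edge 1→2: √(-6.1469² + 4.3014²) = 7.5024 (running 7.5024)
  edge 2→3: √(-3.4378² + -7.7825²) = 8.5080 (running 16.0104)
  edge 3→1: √(9.5847² + 3.4811²) = 10.1973 (running 26.2077)
Perimeter = 26.2077

Perimeter at t=0.478: 26.2077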